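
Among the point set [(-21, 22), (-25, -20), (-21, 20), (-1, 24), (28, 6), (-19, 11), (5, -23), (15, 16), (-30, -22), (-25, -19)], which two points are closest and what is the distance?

Computing all pairwise distances among 10 points:

d((-21, 22), (-25, -20)) = 42.19
d((-21, 22), (-21, 20)) = 2.0
d((-21, 22), (-1, 24)) = 20.0998
d((-21, 22), (28, 6)) = 51.5461
d((-21, 22), (-19, 11)) = 11.1803
d((-21, 22), (5, -23)) = 51.9711
d((-21, 22), (15, 16)) = 36.4966
d((-21, 22), (-30, -22)) = 44.911
d((-21, 22), (-25, -19)) = 41.1947
d((-25, -20), (-21, 20)) = 40.1995
d((-25, -20), (-1, 24)) = 50.1199
d((-25, -20), (28, 6)) = 59.0339
d((-25, -20), (-19, 11)) = 31.5753
d((-25, -20), (5, -23)) = 30.1496
d((-25, -20), (15, 16)) = 53.8145
d((-25, -20), (-30, -22)) = 5.3852
d((-25, -20), (-25, -19)) = 1.0 <-- minimum
d((-21, 20), (-1, 24)) = 20.3961
d((-21, 20), (28, 6)) = 50.9608
d((-21, 20), (-19, 11)) = 9.2195
d((-21, 20), (5, -23)) = 50.2494
d((-21, 20), (15, 16)) = 36.2215
d((-21, 20), (-30, -22)) = 42.9535
d((-21, 20), (-25, -19)) = 39.2046
d((-1, 24), (28, 6)) = 34.1321
d((-1, 24), (-19, 11)) = 22.2036
d((-1, 24), (5, -23)) = 47.3814
d((-1, 24), (15, 16)) = 17.8885
d((-1, 24), (-30, -22)) = 54.3783
d((-1, 24), (-25, -19)) = 49.2443
d((28, 6), (-19, 11)) = 47.2652
d((28, 6), (5, -23)) = 37.0135
d((28, 6), (15, 16)) = 16.4012
d((28, 6), (-30, -22)) = 64.405
d((28, 6), (-25, -19)) = 58.6003
d((-19, 11), (5, -23)) = 41.6173
d((-19, 11), (15, 16)) = 34.3657
d((-19, 11), (-30, -22)) = 34.7851
d((-19, 11), (-25, -19)) = 30.5941
d((5, -23), (15, 16)) = 40.2616
d((5, -23), (-30, -22)) = 35.0143
d((5, -23), (-25, -19)) = 30.2655
d((15, 16), (-30, -22)) = 58.8982
d((15, 16), (-25, -19)) = 53.1507
d((-30, -22), (-25, -19)) = 5.831

Closest pair: (-25, -20) and (-25, -19) with distance 1.0

The closest pair is (-25, -20) and (-25, -19) with Euclidean distance 1.0. For 10 points, brute-force pairwise comparison is shown above. For large n, the divide-and-conquer algorithm (sort by x, recurse on halves, check the dividing strip) achieves O(n log n).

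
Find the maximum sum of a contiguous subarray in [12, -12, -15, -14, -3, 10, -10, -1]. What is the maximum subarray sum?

Using Kadane's algorithm on [12, -12, -15, -14, -3, 10, -10, -1]:

Scanning through the array:
Position 1 (value -12): max_ending_here = 0, max_so_far = 12
Position 2 (value -15): max_ending_here = -15, max_so_far = 12
Position 3 (value -14): max_ending_here = -14, max_so_far = 12
Position 4 (value -3): max_ending_here = -3, max_so_far = 12
Position 5 (value 10): max_ending_here = 10, max_so_far = 12
Position 6 (value -10): max_ending_here = 0, max_so_far = 12
Position 7 (value -1): max_ending_here = -1, max_so_far = 12

Maximum subarray: [12]
Maximum sum: 12

The maximum subarray is [12] with sum 12. This subarray runs from index 0 to index 0.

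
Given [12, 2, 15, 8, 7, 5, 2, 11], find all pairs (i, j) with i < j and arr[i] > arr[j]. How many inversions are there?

Finding inversions in [12, 2, 15, 8, 7, 5, 2, 11]:

(0, 1): arr[0]=12 > arr[1]=2
(0, 3): arr[0]=12 > arr[3]=8
(0, 4): arr[0]=12 > arr[4]=7
(0, 5): arr[0]=12 > arr[5]=5
(0, 6): arr[0]=12 > arr[6]=2
(0, 7): arr[0]=12 > arr[7]=11
(2, 3): arr[2]=15 > arr[3]=8
(2, 4): arr[2]=15 > arr[4]=7
(2, 5): arr[2]=15 > arr[5]=5
(2, 6): arr[2]=15 > arr[6]=2
(2, 7): arr[2]=15 > arr[7]=11
(3, 4): arr[3]=8 > arr[4]=7
(3, 5): arr[3]=8 > arr[5]=5
(3, 6): arr[3]=8 > arr[6]=2
(4, 5): arr[4]=7 > arr[5]=5
(4, 6): arr[4]=7 > arr[6]=2
(5, 6): arr[5]=5 > arr[6]=2

Total inversions: 17

The array has 17 inversion(s): (0,1), (0,3), (0,4), (0,5), (0,6), (0,7), (2,3), (2,4), (2,5), (2,6), (2,7), (3,4), (3,5), (3,6), (4,5), (4,6), (5,6). Each pair (i,j) satisfies i < j and arr[i] > arr[j].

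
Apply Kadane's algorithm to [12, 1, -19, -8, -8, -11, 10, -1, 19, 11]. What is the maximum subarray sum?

Using Kadane's algorithm on [12, 1, -19, -8, -8, -11, 10, -1, 19, 11]:

Scanning through the array:
Position 1 (value 1): max_ending_here = 13, max_so_far = 13
Position 2 (value -19): max_ending_here = -6, max_so_far = 13
Position 3 (value -8): max_ending_here = -8, max_so_far = 13
Position 4 (value -8): max_ending_here = -8, max_so_far = 13
Position 5 (value -11): max_ending_here = -11, max_so_far = 13
Position 6 (value 10): max_ending_here = 10, max_so_far = 13
Position 7 (value -1): max_ending_here = 9, max_so_far = 13
Position 8 (value 19): max_ending_here = 28, max_so_far = 28
Position 9 (value 11): max_ending_here = 39, max_so_far = 39

Maximum subarray: [10, -1, 19, 11]
Maximum sum: 39

The maximum subarray is [10, -1, 19, 11] with sum 39. This subarray runs from index 6 to index 9.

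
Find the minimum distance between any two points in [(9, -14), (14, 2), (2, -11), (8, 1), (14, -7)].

Computing all pairwise distances among 5 points:

d((9, -14), (14, 2)) = 16.7631
d((9, -14), (2, -11)) = 7.6158
d((9, -14), (8, 1)) = 15.0333
d((9, -14), (14, -7)) = 8.6023
d((14, 2), (2, -11)) = 17.6918
d((14, 2), (8, 1)) = 6.0828 <-- minimum
d((14, 2), (14, -7)) = 9.0
d((2, -11), (8, 1)) = 13.4164
d((2, -11), (14, -7)) = 12.6491
d((8, 1), (14, -7)) = 10.0

Closest pair: (14, 2) and (8, 1) with distance 6.0828

The closest pair is (14, 2) and (8, 1) with Euclidean distance 6.0828. For 5 points, brute-force pairwise comparison is shown above. For large n, the divide-and-conquer algorithm (sort by x, recurse on halves, check the dividing strip) achieves O(n log n).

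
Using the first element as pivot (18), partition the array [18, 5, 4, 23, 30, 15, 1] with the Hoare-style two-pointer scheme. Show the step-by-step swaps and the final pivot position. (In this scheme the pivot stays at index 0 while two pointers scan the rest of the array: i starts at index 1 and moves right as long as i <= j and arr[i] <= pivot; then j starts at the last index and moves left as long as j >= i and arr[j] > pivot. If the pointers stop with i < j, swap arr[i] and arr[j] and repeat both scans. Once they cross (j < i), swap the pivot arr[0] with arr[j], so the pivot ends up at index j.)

Hoare-style two-pointer partition with pivot = 18:

Initial array: [18, 5, 4, 23, 30, 15, 1]

Pointers start at i = 1, j = 6.
i stops at index 3 (arr[3]=23 > 18), j stops at index 6 (arr[6]=1 <= 18): swap arr[3] and arr[6], array becomes [18, 5, 4, 1, 30, 15, 23]
i stops at index 4 (arr[4]=30 > 18), j stops at index 5 (arr[5]=15 <= 18): swap arr[4] and arr[5], array becomes [18, 5, 4, 1, 15, 30, 23]
i ends at 5, j ends at 4: the pointers have crossed (j < i), so scanning stops.

Swap pivot arr[0] with arr[4] to place pivot at position 4: [15, 5, 4, 1, 18, 30, 23]
Pivot position: 4

After partitioning with pivot 18, the array becomes [15, 5, 4, 1, 18, 30, 23]. The pivot is placed at index 4. All elements to the left of the pivot are <= 18, and all elements to the right are > 18.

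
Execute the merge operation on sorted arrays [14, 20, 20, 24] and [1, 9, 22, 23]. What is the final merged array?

Merging process:

Compare 14 vs 1: take 1 from right. Merged: [1]
Compare 14 vs 9: take 9 from right. Merged: [1, 9]
Compare 14 vs 22: take 14 from left. Merged: [1, 9, 14]
Compare 20 vs 22: take 20 from left. Merged: [1, 9, 14, 20]
Compare 20 vs 22: take 20 from left. Merged: [1, 9, 14, 20, 20]
Compare 24 vs 22: take 22 from right. Merged: [1, 9, 14, 20, 20, 22]
Compare 24 vs 23: take 23 from right. Merged: [1, 9, 14, 20, 20, 22, 23]
Append remaining from left: [24]. Merged: [1, 9, 14, 20, 20, 22, 23, 24]

Final merged array: [1, 9, 14, 20, 20, 22, 23, 24]
Total comparisons: 7

The merged array is [1, 9, 14, 20, 20, 22, 23, 24], requiring 7 comparisons. The merge step runs in O(n) time where n is the total number of elements.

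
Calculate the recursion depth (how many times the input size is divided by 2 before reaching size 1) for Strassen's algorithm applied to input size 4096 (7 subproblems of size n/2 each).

For divide and conquer with division factor 2:

Problem sizes at each level:
Level 0: 4096
Level 1: 2048
Level 2: 1024
Level 3: 512
Level 4: 256
Level 5: 128
Level 6: 64
Level 7: 32
Level 8: 16
Level 9: 8
Level 10: 4
Level 11: 2
Level 12: 1

The root is level 0 and the size-1 base case is level 12 (the tree spans levels 0 through 12, i.e. 13 levels counting the root), so the depth is the number of divisions: log_2(4096) = 12

The recursion tree depth is log_2(4096) = 12. At each level, the problem size is divided by 2, so it takes 12 divisions to reduce to a base case of size 1. The algorithm makes 7 recursive calls at each level.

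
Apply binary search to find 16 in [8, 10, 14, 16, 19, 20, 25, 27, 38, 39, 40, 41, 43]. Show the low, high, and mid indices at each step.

Binary search for 16 in [8, 10, 14, 16, 19, 20, 25, 27, 38, 39, 40, 41, 43]:

lo=0, hi=12, mid=6, arr[mid]=25 -> 25 > 16, search left half
lo=0, hi=5, mid=2, arr[mid]=14 -> 14 < 16, search right half
lo=3, hi=5, mid=4, arr[mid]=19 -> 19 > 16, search left half
lo=3, hi=3, mid=3, arr[mid]=16 -> Found target at index 3!

Binary search finds 16 at index 3 after 4 comparisons. The search repeatedly halves the search space by comparing with the middle element.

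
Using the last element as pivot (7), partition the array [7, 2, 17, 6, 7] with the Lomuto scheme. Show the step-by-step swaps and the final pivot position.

Lomuto partition with pivot = 7:

Initial array: [7, 2, 17, 6, 7]

arr[0]=7 <= 7: swap with position 0, array becomes [7, 2, 17, 6, 7]
arr[1]=2 <= 7: swap with position 1, array becomes [7, 2, 17, 6, 7]
arr[2]=17 > 7: no swap
arr[3]=6 <= 7: swap with position 2, array becomes [7, 2, 6, 17, 7]

Place pivot at position 3: [7, 2, 6, 7, 17]
Pivot position: 3

After partitioning with pivot 7, the array becomes [7, 2, 6, 7, 17]. The pivot is placed at index 3. All elements to the left of the pivot are <= 7, and all elements to the right are > 7.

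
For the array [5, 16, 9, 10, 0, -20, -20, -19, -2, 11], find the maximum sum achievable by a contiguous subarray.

Using Kadane's algorithm on [5, 16, 9, 10, 0, -20, -20, -19, -2, 11]:

Scanning through the array:
Position 1 (value 16): max_ending_here = 21, max_so_far = 21
Position 2 (value 9): max_ending_here = 30, max_so_far = 30
Position 3 (value 10): max_ending_here = 40, max_so_far = 40
Position 4 (value 0): max_ending_here = 40, max_so_far = 40
Position 5 (value -20): max_ending_here = 20, max_so_far = 40
Position 6 (value -20): max_ending_here = 0, max_so_far = 40
Position 7 (value -19): max_ending_here = -19, max_so_far = 40
Position 8 (value -2): max_ending_here = -2, max_so_far = 40
Position 9 (value 11): max_ending_here = 11, max_so_far = 40

Maximum subarray: [5, 16, 9, 10]
Maximum sum: 40

The maximum subarray is [5, 16, 9, 10] with sum 40. This subarray runs from index 0 to index 3.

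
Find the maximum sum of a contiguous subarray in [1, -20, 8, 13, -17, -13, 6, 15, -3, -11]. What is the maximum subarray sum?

Using Kadane's algorithm on [1, -20, 8, 13, -17, -13, 6, 15, -3, -11]:

Scanning through the array:
Position 1 (value -20): max_ending_here = -19, max_so_far = 1
Position 2 (value 8): max_ending_here = 8, max_so_far = 8
Position 3 (value 13): max_ending_here = 21, max_so_far = 21
Position 4 (value -17): max_ending_here = 4, max_so_far = 21
Position 5 (value -13): max_ending_here = -9, max_so_far = 21
Position 6 (value 6): max_ending_here = 6, max_so_far = 21
Position 7 (value 15): max_ending_here = 21, max_so_far = 21
Position 8 (value -3): max_ending_here = 18, max_so_far = 21
Position 9 (value -11): max_ending_here = 7, max_so_far = 21

Maximum subarray: [8, 13]
Maximum sum: 21

The maximum subarray is [8, 13] with sum 21. This subarray runs from index 2 to index 3.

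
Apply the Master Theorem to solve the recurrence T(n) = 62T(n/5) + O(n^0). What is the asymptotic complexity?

Master Theorem for T(n) = 62T(n/5) + O(n^0):

a = 62, b = 5, c = 0
log_b(a) = log_5(62) = 2.5643

Case 1: c = 0 < log_5(62) = 2.5643
T(n) = O(n^(log_5 62))

For T(n) = 62T(n/5) + O(n^0): log_5(62) = 2.5643. This is Case 1 of the Master Theorem (c < log_b(a), work dominated by leaves), giving O(n^(log_5 62)).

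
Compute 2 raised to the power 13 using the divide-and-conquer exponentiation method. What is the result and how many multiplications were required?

Computing 2^13 by squaring (build up from 2^1; each line after the first costs one multiplication):

2^1 = 2
2^2 = (2^1)^2 = 2^2 = 4
2^3 = 2 * 2^2 = 2 * 4 = 8
2^6 = (2^3)^2 = 8^2 = 64
2^12 = (2^6)^2 = 64^2 = 4096
2^13 = 2 * 2^12 = 2 * 4096 = 8192

Result: 8192
Multiplications needed: 5 (5 lines after 2^1)

2^13 = 8192. Using exponentiation by squaring, this requires 5 multiplications. The key idea: if the exponent is even, square the half-power; if odd, multiply by the base once.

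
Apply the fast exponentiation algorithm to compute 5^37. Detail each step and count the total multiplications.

Computing 5^37 by squaring (build up from 5^1; each line after the first costs one multiplication):

5^1 = 5
5^2 = (5^1)^2 = 5^2 = 25
5^4 = (5^2)^2 = 25^2 = 625
5^8 = (5^4)^2 = 625^2 = 390625
5^9 = 5 * 5^8 = 5 * 390625 = 1953125
5^18 = (5^9)^2 = 1953125^2 = 3814697265625
5^36 = (5^18)^2 = 3814697265625^2 = 14551915228366851806640625
5^37 = 5 * 5^36 = 5 * 14551915228366851806640625 = 72759576141834259033203125

Result: 72759576141834259033203125
Multiplications needed: 7 (7 lines after 5^1)

5^37 = 72759576141834259033203125. Using exponentiation by squaring, this requires 7 multiplications. The key idea: if the exponent is even, square the half-power; if odd, multiply by the base once.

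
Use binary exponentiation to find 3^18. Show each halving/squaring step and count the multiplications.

Computing 3^18 by squaring (build up from 3^1; each line after the first costs one multiplication):

3^1 = 3
3^2 = (3^1)^2 = 3^2 = 9
3^4 = (3^2)^2 = 9^2 = 81
3^8 = (3^4)^2 = 81^2 = 6561
3^9 = 3 * 3^8 = 3 * 6561 = 19683
3^18 = (3^9)^2 = 19683^2 = 387420489

Result: 387420489
Multiplications needed: 5 (5 lines after 3^1)

3^18 = 387420489. Using exponentiation by squaring, this requires 5 multiplications. The key idea: if the exponent is even, square the half-power; if odd, multiply by the base once.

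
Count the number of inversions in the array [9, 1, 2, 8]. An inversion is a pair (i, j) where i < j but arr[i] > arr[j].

Finding inversions in [9, 1, 2, 8]:

(0, 1): arr[0]=9 > arr[1]=1
(0, 2): arr[0]=9 > arr[2]=2
(0, 3): arr[0]=9 > arr[3]=8

Total inversions: 3

The array has 3 inversion(s): (0,1), (0,2), (0,3). Each pair (i,j) satisfies i < j and arr[i] > arr[j].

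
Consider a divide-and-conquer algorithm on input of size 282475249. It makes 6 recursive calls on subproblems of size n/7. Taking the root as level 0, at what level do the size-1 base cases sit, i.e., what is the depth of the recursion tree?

For divide and conquer with division factor 7:

Problem sizes at each level:
Level 0: 282475249
Level 1: 40353607
Level 2: 5764801
Level 3: 823543
Level 4: 117649
Level 5: 16807
Level 6: 2401
Level 7: 343
Level 8: 49
Level 9: 7
Level 10: 1

The root is level 0 and the size-1 base case is level 10 (the tree spans levels 0 through 10, i.e. 11 levels counting the root), so the depth is the number of divisions: log_7(282475249) = 10

The recursion tree depth is log_7(282475249) = 10. At each level, the problem size is divided by 7, so it takes 10 divisions to reduce to a base case of size 1. The algorithm makes 6 recursive calls at each level.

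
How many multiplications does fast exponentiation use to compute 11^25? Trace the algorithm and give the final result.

Computing 11^25 by squaring (build up from 11^1; each line after the first costs one multiplication):

11^1 = 11
11^2 = (11^1)^2 = 11^2 = 121
11^3 = 11 * 11^2 = 11 * 121 = 1331
11^6 = (11^3)^2 = 1331^2 = 1771561
11^12 = (11^6)^2 = 1771561^2 = 3138428376721
11^24 = (11^12)^2 = 3138428376721^2 = 9849732675807611094711841
11^25 = 11 * 11^24 = 11 * 9849732675807611094711841 = 108347059433883722041830251

Result: 108347059433883722041830251
Multiplications needed: 6 (6 lines after 11^1)

11^25 = 108347059433883722041830251. Using exponentiation by squaring, this requires 6 multiplications. The key idea: if the exponent is even, square the half-power; if odd, multiply by the base once.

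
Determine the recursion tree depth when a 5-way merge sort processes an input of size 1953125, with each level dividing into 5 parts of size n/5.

For divide and conquer with division factor 5:

Problem sizes at each level:
Level 0: 1953125
Level 1: 390625
Level 2: 78125
Level 3: 15625
Level 4: 3125
Level 5: 625
Level 6: 125
Level 7: 25
Level 8: 5
Level 9: 1

The root is level 0 and the size-1 base case is level 9 (the tree spans levels 0 through 9, i.e. 10 levels counting the root), so the depth is the number of divisions: log_5(1953125) = 9

The recursion tree depth is log_5(1953125) = 9. At each level, the problem size is divided by 5, so it takes 9 divisions to reduce to a base case of size 1. The algorithm makes 5 recursive calls at each level.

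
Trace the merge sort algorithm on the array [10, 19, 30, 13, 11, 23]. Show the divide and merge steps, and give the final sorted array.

Merge sort trace:

Split: [10, 19, 30, 13, 11, 23] -> [10, 19, 30] and [13, 11, 23]
  Split: [10, 19, 30] -> [10] and [19, 30]
    Split: [19, 30] -> [19] and [30]
    Merge: [19] + [30] -> [19, 30]
  Merge: [10] + [19, 30] -> [10, 19, 30]
  Split: [13, 11, 23] -> [13] and [11, 23]
    Split: [11, 23] -> [11] and [23]
    Merge: [11] + [23] -> [11, 23]
  Merge: [13] + [11, 23] -> [11, 13, 23]
Merge: [10, 19, 30] + [11, 13, 23] -> [10, 11, 13, 19, 23, 30]

Final sorted array: [10, 11, 13, 19, 23, 30]

The merge sort proceeds by recursively splitting the array and merging sorted halves.
After all merges, the sorted array is [10, 11, 13, 19, 23, 30].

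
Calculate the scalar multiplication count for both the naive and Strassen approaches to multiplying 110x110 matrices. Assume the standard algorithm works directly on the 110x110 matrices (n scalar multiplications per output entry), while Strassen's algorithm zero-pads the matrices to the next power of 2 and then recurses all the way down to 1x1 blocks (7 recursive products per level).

Matrix multiplication for 110x110 matrices:

Strassen's algorithm requires power-of-2 dimensions. Pad 110x110 to 128x128 (next power of 2).

Standard algorithm: 110^3 = 1331000 multiplications
Strassen's algorithm: 7^(log2(128)) = 7^7 = 823543 multiplications
Savings: 1331000 - 823543 = 507457 multiplications

Standard: 1331000 multiplications (110^3). Strassen: 823543 multiplications (7^7, after padding to 128x128). Strassen reduces 8 recursive multiplications to 7 at each level.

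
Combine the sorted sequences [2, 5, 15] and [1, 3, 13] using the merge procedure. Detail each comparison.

Merging process:

Compare 2 vs 1: take 1 from right. Merged: [1]
Compare 2 vs 3: take 2 from left. Merged: [1, 2]
Compare 5 vs 3: take 3 from right. Merged: [1, 2, 3]
Compare 5 vs 13: take 5 from left. Merged: [1, 2, 3, 5]
Compare 15 vs 13: take 13 from right. Merged: [1, 2, 3, 5, 13]
Append remaining from left: [15]. Merged: [1, 2, 3, 5, 13, 15]

Final merged array: [1, 2, 3, 5, 13, 15]
Total comparisons: 5

The merged array is [1, 2, 3, 5, 13, 15], requiring 5 comparisons. The merge step runs in O(n) time where n is the total number of elements.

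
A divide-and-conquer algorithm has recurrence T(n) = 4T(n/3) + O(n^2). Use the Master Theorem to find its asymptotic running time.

Master Theorem for T(n) = 4T(n/3) + O(n^2):

a = 4, b = 3, c = 2
log_b(a) = log_3(4) = 1.2619

Case 3: c = 2 > log_3(4) = 1.2619
T(n) = O(n^2) = O(n^2)

For T(n) = 4T(n/3) + O(n^2): log_3(4) = 1.2619. This is Case 3 of the Master Theorem (c > log_b(a), work dominated by root), giving O(n^2).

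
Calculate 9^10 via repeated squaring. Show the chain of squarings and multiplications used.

Computing 9^10 by squaring (build up from 9^1; each line after the first costs one multiplication):

9^1 = 9
9^2 = (9^1)^2 = 9^2 = 81
9^4 = (9^2)^2 = 81^2 = 6561
9^5 = 9 * 9^4 = 9 * 6561 = 59049
9^10 = (9^5)^2 = 59049^2 = 3486784401

Result: 3486784401
Multiplications needed: 4 (4 lines after 9^1)

9^10 = 3486784401. Using exponentiation by squaring, this requires 4 multiplications. The key idea: if the exponent is even, square the half-power; if odd, multiply by the base once.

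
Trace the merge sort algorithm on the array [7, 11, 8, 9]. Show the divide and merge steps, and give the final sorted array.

Merge sort trace:

Split: [7, 11, 8, 9] -> [7, 11] and [8, 9]
  Split: [7, 11] -> [7] and [11]
  Merge: [7] + [11] -> [7, 11]
  Split: [8, 9] -> [8] and [9]
  Merge: [8] + [9] -> [8, 9]
Merge: [7, 11] + [8, 9] -> [7, 8, 9, 11]

Final sorted array: [7, 8, 9, 11]

The merge sort proceeds by recursively splitting the array and merging sorted halves.
After all merges, the sorted array is [7, 8, 9, 11].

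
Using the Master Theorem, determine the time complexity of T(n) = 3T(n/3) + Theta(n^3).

Master Theorem for T(n) = 3T(n/3) + O(n^3):

a = 3, b = 3, c = 3
log_b(a) = log_3(3) = 1.0000

Case 3: c = 3 > log_3(3) = 1.0000
T(n) = O(n^3) = O(n^3)

For T(n) = 3T(n/3) + O(n^3): log_3(3) = 1.0000. This is Case 3 of the Master Theorem (c > log_b(a), work dominated by root), giving O(n^3).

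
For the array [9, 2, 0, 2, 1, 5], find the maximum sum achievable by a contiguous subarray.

Using Kadane's algorithm on [9, 2, 0, 2, 1, 5]:

Scanning through the array:
Position 1 (value 2): max_ending_here = 11, max_so_far = 11
Position 2 (value 0): max_ending_here = 11, max_so_far = 11
Position 3 (value 2): max_ending_here = 13, max_so_far = 13
Position 4 (value 1): max_ending_here = 14, max_so_far = 14
Position 5 (value 5): max_ending_here = 19, max_so_far = 19

Maximum subarray: [9, 2, 0, 2, 1, 5]
Maximum sum: 19

The maximum subarray is [9, 2, 0, 2, 1, 5] with sum 19. This subarray runs from index 0 to index 5.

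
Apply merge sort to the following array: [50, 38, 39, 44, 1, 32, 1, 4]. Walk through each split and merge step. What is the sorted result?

Merge sort trace:

Split: [50, 38, 39, 44, 1, 32, 1, 4] -> [50, 38, 39, 44] and [1, 32, 1, 4]
  Split: [50, 38, 39, 44] -> [50, 38] and [39, 44]
    Split: [50, 38] -> [50] and [38]
    Merge: [50] + [38] -> [38, 50]
    Split: [39, 44] -> [39] and [44]
    Merge: [39] + [44] -> [39, 44]
  Merge: [38, 50] + [39, 44] -> [38, 39, 44, 50]
  Split: [1, 32, 1, 4] -> [1, 32] and [1, 4]
    Split: [1, 32] -> [1] and [32]
    Merge: [1] + [32] -> [1, 32]
    Split: [1, 4] -> [1] and [4]
    Merge: [1] + [4] -> [1, 4]
  Merge: [1, 32] + [1, 4] -> [1, 1, 4, 32]
Merge: [38, 39, 44, 50] + [1, 1, 4, 32] -> [1, 1, 4, 32, 38, 39, 44, 50]

Final sorted array: [1, 1, 4, 32, 38, 39, 44, 50]

The merge sort proceeds by recursively splitting the array and merging sorted halves.
After all merges, the sorted array is [1, 1, 4, 32, 38, 39, 44, 50].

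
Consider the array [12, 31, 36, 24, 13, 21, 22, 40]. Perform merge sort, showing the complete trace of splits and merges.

Merge sort trace:

Split: [12, 31, 36, 24, 13, 21, 22, 40] -> [12, 31, 36, 24] and [13, 21, 22, 40]
  Split: [12, 31, 36, 24] -> [12, 31] and [36, 24]
    Split: [12, 31] -> [12] and [31]
    Merge: [12] + [31] -> [12, 31]
    Split: [36, 24] -> [36] and [24]
    Merge: [36] + [24] -> [24, 36]
  Merge: [12, 31] + [24, 36] -> [12, 24, 31, 36]
  Split: [13, 21, 22, 40] -> [13, 21] and [22, 40]
    Split: [13, 21] -> [13] and [21]
    Merge: [13] + [21] -> [13, 21]
    Split: [22, 40] -> [22] and [40]
    Merge: [22] + [40] -> [22, 40]
  Merge: [13, 21] + [22, 40] -> [13, 21, 22, 40]
Merge: [12, 24, 31, 36] + [13, 21, 22, 40] -> [12, 13, 21, 22, 24, 31, 36, 40]

Final sorted array: [12, 13, 21, 22, 24, 31, 36, 40]

The merge sort proceeds by recursively splitting the array and merging sorted halves.
After all merges, the sorted array is [12, 13, 21, 22, 24, 31, 36, 40].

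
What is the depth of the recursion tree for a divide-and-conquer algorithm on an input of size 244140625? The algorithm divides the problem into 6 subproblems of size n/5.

For divide and conquer with division factor 5:

Problem sizes at each level:
Level 0: 244140625
Level 1: 48828125
Level 2: 9765625
Level 3: 1953125
Level 4: 390625
Level 5: 78125
Level 6: 15625
Level 7: 3125
Level 8: 625
Level 9: 125
Level 10: 25
Level 11: 5
Level 12: 1

The root is level 0 and the size-1 base case is level 12 (the tree spans levels 0 through 12, i.e. 13 levels counting the root), so the depth is the number of divisions: log_5(244140625) = 12

The recursion tree depth is log_5(244140625) = 12. At each level, the problem size is divided by 5, so it takes 12 divisions to reduce to a base case of size 1. The algorithm makes 6 recursive calls at each level.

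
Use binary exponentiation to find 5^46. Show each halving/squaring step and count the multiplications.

Computing 5^46 by squaring (build up from 5^1; each line after the first costs one multiplication):

5^1 = 5
5^2 = (5^1)^2 = 5^2 = 25
5^4 = (5^2)^2 = 25^2 = 625
5^5 = 5 * 5^4 = 5 * 625 = 3125
5^10 = (5^5)^2 = 3125^2 = 9765625
5^11 = 5 * 5^10 = 5 * 9765625 = 48828125
5^22 = (5^11)^2 = 48828125^2 = 2384185791015625
5^23 = 5 * 5^22 = 5 * 2384185791015625 = 11920928955078125
5^46 = (5^23)^2 = 11920928955078125^2 = 142108547152020037174224853515625

Result: 142108547152020037174224853515625
Multiplications needed: 8 (8 lines after 5^1)

5^46 = 142108547152020037174224853515625. Using exponentiation by squaring, this requires 8 multiplications. The key idea: if the exponent is even, square the half-power; if odd, multiply by the base once.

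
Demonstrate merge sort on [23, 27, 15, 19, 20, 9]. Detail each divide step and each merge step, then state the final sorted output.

Merge sort trace:

Split: [23, 27, 15, 19, 20, 9] -> [23, 27, 15] and [19, 20, 9]
  Split: [23, 27, 15] -> [23] and [27, 15]
    Split: [27, 15] -> [27] and [15]
    Merge: [27] + [15] -> [15, 27]
  Merge: [23] + [15, 27] -> [15, 23, 27]
  Split: [19, 20, 9] -> [19] and [20, 9]
    Split: [20, 9] -> [20] and [9]
    Merge: [20] + [9] -> [9, 20]
  Merge: [19] + [9, 20] -> [9, 19, 20]
Merge: [15, 23, 27] + [9, 19, 20] -> [9, 15, 19, 20, 23, 27]

Final sorted array: [9, 15, 19, 20, 23, 27]

The merge sort proceeds by recursively splitting the array and merging sorted halves.
After all merges, the sorted array is [9, 15, 19, 20, 23, 27].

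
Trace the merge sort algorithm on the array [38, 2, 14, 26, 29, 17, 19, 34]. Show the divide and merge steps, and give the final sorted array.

Merge sort trace:

Split: [38, 2, 14, 26, 29, 17, 19, 34] -> [38, 2, 14, 26] and [29, 17, 19, 34]
  Split: [38, 2, 14, 26] -> [38, 2] and [14, 26]
    Split: [38, 2] -> [38] and [2]
    Merge: [38] + [2] -> [2, 38]
    Split: [14, 26] -> [14] and [26]
    Merge: [14] + [26] -> [14, 26]
  Merge: [2, 38] + [14, 26] -> [2, 14, 26, 38]
  Split: [29, 17, 19, 34] -> [29, 17] and [19, 34]
    Split: [29, 17] -> [29] and [17]
    Merge: [29] + [17] -> [17, 29]
    Split: [19, 34] -> [19] and [34]
    Merge: [19] + [34] -> [19, 34]
  Merge: [17, 29] + [19, 34] -> [17, 19, 29, 34]
Merge: [2, 14, 26, 38] + [17, 19, 29, 34] -> [2, 14, 17, 19, 26, 29, 34, 38]

Final sorted array: [2, 14, 17, 19, 26, 29, 34, 38]

The merge sort proceeds by recursively splitting the array and merging sorted halves.
After all merges, the sorted array is [2, 14, 17, 19, 26, 29, 34, 38].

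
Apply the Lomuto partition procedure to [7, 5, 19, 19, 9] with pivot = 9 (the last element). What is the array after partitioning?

Lomuto partition with pivot = 9:

Initial array: [7, 5, 19, 19, 9]

arr[0]=7 <= 9: swap with position 0, array becomes [7, 5, 19, 19, 9]
arr[1]=5 <= 9: swap with position 1, array becomes [7, 5, 19, 19, 9]
arr[2]=19 > 9: no swap
arr[3]=19 > 9: no swap

Place pivot at position 2: [7, 5, 9, 19, 19]
Pivot position: 2

After partitioning with pivot 9, the array becomes [7, 5, 9, 19, 19]. The pivot is placed at index 2. All elements to the left of the pivot are <= 9, and all elements to the right are > 9.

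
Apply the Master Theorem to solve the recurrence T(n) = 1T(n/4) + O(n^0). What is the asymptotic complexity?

Master Theorem for T(n) = 1T(n/4) + O(n^0):

a = 1, b = 4, c = 0
log_b(a) = log_4(1) = 0.0000

Case 2: c = 0 = log_4(1) = 0.0000
T(n) = O(n^0 log n) = O(log n)

For T(n) = 1T(n/4) + O(n^0): log_4(1) = 0.0000. This is Case 2 of the Master Theorem (c = log_b(a), equal work at all levels), giving O(log n).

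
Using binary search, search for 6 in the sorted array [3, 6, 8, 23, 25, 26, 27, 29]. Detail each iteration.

Binary search for 6 in [3, 6, 8, 23, 25, 26, 27, 29]:

lo=0, hi=7, mid=3, arr[mid]=23 -> 23 > 6, search left half
lo=0, hi=2, mid=1, arr[mid]=6 -> Found target at index 1!

Binary search finds 6 at index 1 after 2 comparisons. The search repeatedly halves the search space by comparing with the middle element.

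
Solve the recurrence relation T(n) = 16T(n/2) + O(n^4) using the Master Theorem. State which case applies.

Master Theorem for T(n) = 16T(n/2) + O(n^4):

a = 16, b = 2, c = 4
log_b(a) = log_2(16) = 4.0000

Case 2: c = 4 = log_2(16) = 4.0000
T(n) = O(n^4 log n) = O(n^4 log n)

For T(n) = 16T(n/2) + O(n^4): log_2(16) = 4.0000. This is Case 2 of the Master Theorem (c = log_b(a), equal work at all levels), giving O(n^4 log n).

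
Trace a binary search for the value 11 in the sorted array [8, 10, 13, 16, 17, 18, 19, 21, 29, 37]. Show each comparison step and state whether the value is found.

Binary search for 11 in [8, 10, 13, 16, 17, 18, 19, 21, 29, 37]:

lo=0, hi=9, mid=4, arr[mid]=17 -> 17 > 11, search left half
lo=0, hi=3, mid=1, arr[mid]=10 -> 10 < 11, search right half
lo=2, hi=3, mid=2, arr[mid]=13 -> 13 > 11, search left half
lo=2 > hi=1, target 11 not found

Binary search determines that 11 is not in the array after 3 comparisons. The search space was exhausted without finding the target.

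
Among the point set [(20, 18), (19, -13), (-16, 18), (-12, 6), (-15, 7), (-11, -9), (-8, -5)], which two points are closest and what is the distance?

Computing all pairwise distances among 7 points:

d((20, 18), (19, -13)) = 31.0161
d((20, 18), (-16, 18)) = 36.0
d((20, 18), (-12, 6)) = 34.176
d((20, 18), (-15, 7)) = 36.6879
d((20, 18), (-11, -9)) = 41.1096
d((20, 18), (-8, -5)) = 36.2353
d((19, -13), (-16, 18)) = 46.7547
d((19, -13), (-12, 6)) = 36.3593
d((19, -13), (-15, 7)) = 39.4462
d((19, -13), (-11, -9)) = 30.2655
d((19, -13), (-8, -5)) = 28.1603
d((-16, 18), (-12, 6)) = 12.6491
d((-16, 18), (-15, 7)) = 11.0454
d((-16, 18), (-11, -9)) = 27.4591
d((-16, 18), (-8, -5)) = 24.3516
d((-12, 6), (-15, 7)) = 3.1623 <-- minimum
d((-12, 6), (-11, -9)) = 15.0333
d((-12, 6), (-8, -5)) = 11.7047
d((-15, 7), (-11, -9)) = 16.4924
d((-15, 7), (-8, -5)) = 13.8924
d((-11, -9), (-8, -5)) = 5.0

Closest pair: (-12, 6) and (-15, 7) with distance 3.1623

The closest pair is (-12, 6) and (-15, 7) with Euclidean distance 3.1623. For 7 points, brute-force pairwise comparison is shown above. For large n, the divide-and-conquer algorithm (sort by x, recurse on halves, check the dividing strip) achieves O(n log n).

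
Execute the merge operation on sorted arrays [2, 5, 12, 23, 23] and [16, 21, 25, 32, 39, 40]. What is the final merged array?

Merging process:

Compare 2 vs 16: take 2 from left. Merged: [2]
Compare 5 vs 16: take 5 from left. Merged: [2, 5]
Compare 12 vs 16: take 12 from left. Merged: [2, 5, 12]
Compare 23 vs 16: take 16 from right. Merged: [2, 5, 12, 16]
Compare 23 vs 21: take 21 from right. Merged: [2, 5, 12, 16, 21]
Compare 23 vs 25: take 23 from left. Merged: [2, 5, 12, 16, 21, 23]
Compare 23 vs 25: take 23 from left. Merged: [2, 5, 12, 16, 21, 23, 23]
Append remaining from right: [25, 32, 39, 40]. Merged: [2, 5, 12, 16, 21, 23, 23, 25, 32, 39, 40]

Final merged array: [2, 5, 12, 16, 21, 23, 23, 25, 32, 39, 40]
Total comparisons: 7

The merged array is [2, 5, 12, 16, 21, 23, 23, 25, 32, 39, 40], requiring 7 comparisons. The merge step runs in O(n) time where n is the total number of elements.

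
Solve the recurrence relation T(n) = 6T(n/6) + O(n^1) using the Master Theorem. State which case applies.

Master Theorem for T(n) = 6T(n/6) + O(n^1):

a = 6, b = 6, c = 1
log_b(a) = log_6(6) = 1.0000

Case 2: c = 1 = log_6(6) = 1.0000
T(n) = O(n^1 log n) = O(n log n)

For T(n) = 6T(n/6) + O(n^1): log_6(6) = 1.0000. This is Case 2 of the Master Theorem (c = log_b(a), equal work at all levels), giving O(n log n).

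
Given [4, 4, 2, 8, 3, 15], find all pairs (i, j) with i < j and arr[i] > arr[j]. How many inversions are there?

Finding inversions in [4, 4, 2, 8, 3, 15]:

(0, 2): arr[0]=4 > arr[2]=2
(0, 4): arr[0]=4 > arr[4]=3
(1, 2): arr[1]=4 > arr[2]=2
(1, 4): arr[1]=4 > arr[4]=3
(3, 4): arr[3]=8 > arr[4]=3

Total inversions: 5

The array has 5 inversion(s): (0,2), (0,4), (1,2), (1,4), (3,4). Each pair (i,j) satisfies i < j and arr[i] > arr[j].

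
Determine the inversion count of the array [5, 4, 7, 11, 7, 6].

Finding inversions in [5, 4, 7, 11, 7, 6]:

(0, 1): arr[0]=5 > arr[1]=4
(2, 5): arr[2]=7 > arr[5]=6
(3, 4): arr[3]=11 > arr[4]=7
(3, 5): arr[3]=11 > arr[5]=6
(4, 5): arr[4]=7 > arr[5]=6

Total inversions: 5

The array has 5 inversion(s): (0,1), (2,5), (3,4), (3,5), (4,5). Each pair (i,j) satisfies i < j and arr[i] > arr[j].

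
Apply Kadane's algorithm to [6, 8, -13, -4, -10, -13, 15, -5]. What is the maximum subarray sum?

Using Kadane's algorithm on [6, 8, -13, -4, -10, -13, 15, -5]:

Scanning through the array:
Position 1 (value 8): max_ending_here = 14, max_so_far = 14
Position 2 (value -13): max_ending_here = 1, max_so_far = 14
Position 3 (value -4): max_ending_here = -3, max_so_far = 14
Position 4 (value -10): max_ending_here = -10, max_so_far = 14
Position 5 (value -13): max_ending_here = -13, max_so_far = 14
Position 6 (value 15): max_ending_here = 15, max_so_far = 15
Position 7 (value -5): max_ending_here = 10, max_so_far = 15

Maximum subarray: [15]
Maximum sum: 15

The maximum subarray is [15] with sum 15. This subarray runs from index 6 to index 6.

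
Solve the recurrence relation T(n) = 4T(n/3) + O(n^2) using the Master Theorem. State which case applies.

Master Theorem for T(n) = 4T(n/3) + O(n^2):

a = 4, b = 3, c = 2
log_b(a) = log_3(4) = 1.2619

Case 3: c = 2 > log_3(4) = 1.2619
T(n) = O(n^2) = O(n^2)

For T(n) = 4T(n/3) + O(n^2): log_3(4) = 1.2619. This is Case 3 of the Master Theorem (c > log_b(a), work dominated by root), giving O(n^2).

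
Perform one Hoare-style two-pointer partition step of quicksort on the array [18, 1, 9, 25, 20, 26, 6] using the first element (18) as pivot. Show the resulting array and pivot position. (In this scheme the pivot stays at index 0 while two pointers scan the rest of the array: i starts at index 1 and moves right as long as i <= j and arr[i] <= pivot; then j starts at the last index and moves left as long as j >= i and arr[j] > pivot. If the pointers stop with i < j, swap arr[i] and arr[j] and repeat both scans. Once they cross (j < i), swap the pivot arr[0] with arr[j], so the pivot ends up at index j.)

Hoare-style two-pointer partition with pivot = 18:

Initial array: [18, 1, 9, 25, 20, 26, 6]

Pointers start at i = 1, j = 6.
i stops at index 3 (arr[3]=25 > 18), j stops at index 6 (arr[6]=6 <= 18): swap arr[3] and arr[6], array becomes [18, 1, 9, 6, 20, 26, 25]
i ends at 4, j ends at 3: the pointers have crossed (j < i), so scanning stops.

Swap pivot arr[0] with arr[3] to place pivot at position 3: [6, 1, 9, 18, 20, 26, 25]
Pivot position: 3

After partitioning with pivot 18, the array becomes [6, 1, 9, 18, 20, 26, 25]. The pivot is placed at index 3. All elements to the left of the pivot are <= 18, and all elements to the right are > 18.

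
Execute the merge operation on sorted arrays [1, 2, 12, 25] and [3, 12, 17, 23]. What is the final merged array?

Merging process:

Compare 1 vs 3: take 1 from left. Merged: [1]
Compare 2 vs 3: take 2 from left. Merged: [1, 2]
Compare 12 vs 3: take 3 from right. Merged: [1, 2, 3]
Compare 12 vs 12: take 12 from left. Merged: [1, 2, 3, 12]
Compare 25 vs 12: take 12 from right. Merged: [1, 2, 3, 12, 12]
Compare 25 vs 17: take 17 from right. Merged: [1, 2, 3, 12, 12, 17]
Compare 25 vs 23: take 23 from right. Merged: [1, 2, 3, 12, 12, 17, 23]
Append remaining from left: [25]. Merged: [1, 2, 3, 12, 12, 17, 23, 25]

Final merged array: [1, 2, 3, 12, 12, 17, 23, 25]
Total comparisons: 7

The merged array is [1, 2, 3, 12, 12, 17, 23, 25], requiring 7 comparisons. The merge step runs in O(n) time where n is the total number of elements.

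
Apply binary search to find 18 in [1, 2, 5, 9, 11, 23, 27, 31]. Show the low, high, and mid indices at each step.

Binary search for 18 in [1, 2, 5, 9, 11, 23, 27, 31]:

lo=0, hi=7, mid=3, arr[mid]=9 -> 9 < 18, search right half
lo=4, hi=7, mid=5, arr[mid]=23 -> 23 > 18, search left half
lo=4, hi=4, mid=4, arr[mid]=11 -> 11 < 18, search right half
lo=5 > hi=4, target 18 not found

Binary search determines that 18 is not in the array after 3 comparisons. The search space was exhausted without finding the target.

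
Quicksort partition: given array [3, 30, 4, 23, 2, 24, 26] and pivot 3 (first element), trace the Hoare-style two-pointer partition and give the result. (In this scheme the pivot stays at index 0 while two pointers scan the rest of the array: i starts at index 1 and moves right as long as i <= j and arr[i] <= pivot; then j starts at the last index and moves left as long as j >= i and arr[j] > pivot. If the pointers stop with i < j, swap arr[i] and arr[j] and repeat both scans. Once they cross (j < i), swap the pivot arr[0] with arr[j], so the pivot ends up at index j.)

Hoare-style two-pointer partition with pivot = 3:

Initial array: [3, 30, 4, 23, 2, 24, 26]

Pointers start at i = 1, j = 6.
i stops at index 1 (arr[1]=30 > 3), j stops at index 4 (arr[4]=2 <= 3): swap arr[1] and arr[4], array becomes [3, 2, 4, 23, 30, 24, 26]
i ends at 2, j ends at 1: the pointers have crossed (j < i), so scanning stops.

Swap pivot arr[0] with arr[1] to place pivot at position 1: [2, 3, 4, 23, 30, 24, 26]
Pivot position: 1

After partitioning with pivot 3, the array becomes [2, 3, 4, 23, 30, 24, 26]. The pivot is placed at index 1. All elements to the left of the pivot are <= 3, and all elements to the right are > 3.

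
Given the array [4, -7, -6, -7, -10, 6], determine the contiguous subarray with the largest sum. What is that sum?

Using Kadane's algorithm on [4, -7, -6, -7, -10, 6]:

Scanning through the array:
Position 1 (value -7): max_ending_here = -3, max_so_far = 4
Position 2 (value -6): max_ending_here = -6, max_so_far = 4
Position 3 (value -7): max_ending_here = -7, max_so_far = 4
Position 4 (value -10): max_ending_here = -10, max_so_far = 4
Position 5 (value 6): max_ending_here = 6, max_so_far = 6

Maximum subarray: [6]
Maximum sum: 6

The maximum subarray is [6] with sum 6. This subarray runs from index 5 to index 5.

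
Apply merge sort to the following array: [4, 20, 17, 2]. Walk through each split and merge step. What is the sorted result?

Merge sort trace:

Split: [4, 20, 17, 2] -> [4, 20] and [17, 2]
  Split: [4, 20] -> [4] and [20]
  Merge: [4] + [20] -> [4, 20]
  Split: [17, 2] -> [17] and [2]
  Merge: [17] + [2] -> [2, 17]
Merge: [4, 20] + [2, 17] -> [2, 4, 17, 20]

Final sorted array: [2, 4, 17, 20]

The merge sort proceeds by recursively splitting the array and merging sorted halves.
After all merges, the sorted array is [2, 4, 17, 20].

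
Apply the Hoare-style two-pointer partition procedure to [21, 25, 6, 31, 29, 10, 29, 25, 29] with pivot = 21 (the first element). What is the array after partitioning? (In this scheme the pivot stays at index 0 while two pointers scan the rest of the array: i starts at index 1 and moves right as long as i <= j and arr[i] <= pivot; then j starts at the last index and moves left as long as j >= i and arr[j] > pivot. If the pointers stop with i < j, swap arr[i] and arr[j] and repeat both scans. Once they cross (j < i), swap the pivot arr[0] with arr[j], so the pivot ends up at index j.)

Hoare-style two-pointer partition with pivot = 21:

Initial array: [21, 25, 6, 31, 29, 10, 29, 25, 29]

Pointers start at i = 1, j = 8.
i stops at index 1 (arr[1]=25 > 21), j stops at index 5 (arr[5]=10 <= 21): swap arr[1] and arr[5], array becomes [21, 10, 6, 31, 29, 25, 29, 25, 29]
i ends at 3, j ends at 2: the pointers have crossed (j < i), so scanning stops.

Swap pivot arr[0] with arr[2] to place pivot at position 2: [6, 10, 21, 31, 29, 25, 29, 25, 29]
Pivot position: 2

After partitioning with pivot 21, the array becomes [6, 10, 21, 31, 29, 25, 29, 25, 29]. The pivot is placed at index 2. All elements to the left of the pivot are <= 21, and all elements to the right are > 21.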